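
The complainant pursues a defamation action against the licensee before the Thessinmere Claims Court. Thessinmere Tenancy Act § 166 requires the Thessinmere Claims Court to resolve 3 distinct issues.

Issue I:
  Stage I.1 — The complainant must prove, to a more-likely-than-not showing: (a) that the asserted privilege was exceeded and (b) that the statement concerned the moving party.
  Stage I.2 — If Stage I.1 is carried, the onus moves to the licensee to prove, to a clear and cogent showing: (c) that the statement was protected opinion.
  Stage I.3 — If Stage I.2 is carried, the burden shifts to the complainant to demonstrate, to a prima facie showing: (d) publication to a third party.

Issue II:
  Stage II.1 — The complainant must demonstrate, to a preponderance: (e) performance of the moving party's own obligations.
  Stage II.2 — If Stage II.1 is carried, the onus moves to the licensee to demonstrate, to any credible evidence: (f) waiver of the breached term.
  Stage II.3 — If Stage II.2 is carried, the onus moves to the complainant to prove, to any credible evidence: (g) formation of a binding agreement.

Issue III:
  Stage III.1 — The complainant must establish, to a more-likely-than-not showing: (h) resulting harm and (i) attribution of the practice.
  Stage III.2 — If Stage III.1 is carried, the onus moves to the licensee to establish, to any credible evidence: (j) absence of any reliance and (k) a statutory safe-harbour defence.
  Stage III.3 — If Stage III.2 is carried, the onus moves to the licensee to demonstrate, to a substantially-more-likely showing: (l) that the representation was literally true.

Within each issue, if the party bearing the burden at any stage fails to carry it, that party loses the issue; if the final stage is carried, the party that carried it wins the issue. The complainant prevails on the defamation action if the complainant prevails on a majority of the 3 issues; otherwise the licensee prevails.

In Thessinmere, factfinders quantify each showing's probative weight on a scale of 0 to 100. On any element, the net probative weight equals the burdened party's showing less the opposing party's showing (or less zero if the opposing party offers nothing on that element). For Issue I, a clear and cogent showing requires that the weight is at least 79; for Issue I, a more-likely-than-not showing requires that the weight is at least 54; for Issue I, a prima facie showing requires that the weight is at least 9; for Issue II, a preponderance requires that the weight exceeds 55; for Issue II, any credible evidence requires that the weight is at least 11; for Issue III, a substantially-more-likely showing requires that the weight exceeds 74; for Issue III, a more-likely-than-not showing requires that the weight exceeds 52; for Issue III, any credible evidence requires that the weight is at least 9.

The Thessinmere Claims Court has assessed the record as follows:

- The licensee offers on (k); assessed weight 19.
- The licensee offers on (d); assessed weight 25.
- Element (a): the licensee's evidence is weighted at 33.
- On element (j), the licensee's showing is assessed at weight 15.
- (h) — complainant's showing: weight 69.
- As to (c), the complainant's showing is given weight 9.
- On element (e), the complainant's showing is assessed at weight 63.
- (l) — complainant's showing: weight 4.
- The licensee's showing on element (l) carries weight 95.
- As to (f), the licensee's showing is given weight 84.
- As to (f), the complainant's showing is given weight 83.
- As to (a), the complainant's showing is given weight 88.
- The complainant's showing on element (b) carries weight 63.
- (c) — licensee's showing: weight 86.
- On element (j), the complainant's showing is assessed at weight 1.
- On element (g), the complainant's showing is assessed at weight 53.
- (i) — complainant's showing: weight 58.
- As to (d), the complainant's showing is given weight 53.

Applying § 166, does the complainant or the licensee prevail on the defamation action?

complainant

— Issue I —
Stage I.1 (complainant, a more-likely-than-not showing, weight is at least 54): (a) net 88−33=55 ≥ 54 — meets; (b) 63 ≥ 54 — meets.
  The complainant carries Stage I.1; the licensee now bears the burden.
Stage I.2 (licensee, a clear and cogent showing, weight is at least 79): (c) net 86−9=77 < 79 — fails.
  The licensee does not carry Stage I.2.
The analysis ends at Stage I.2; the complainant prevails on this issue.
— Issue II —
At Stage II.1 the complainant must meet a preponderance (weight exceeds 55): on (e) the weight is 63, which does exceed 55, so (e) meets the standard.
  Stage II.1 carried; the burden shifts to the licensee.
At Stage II.2 the licensee must meet any credible evidence (weight is at least 11): on (f) the weight is 84 less the opposing 83 gives net 1, which does not reach 11, so (f) does not meet the standard.
  Not every element is met, so the licensee fails to carry Stage II.2.
So the complainant prevails on this issue.
— Issue III —
Stage III.1 — burden on complainant; standard: a more-likely-than-not showing (weight exceeds 52).
    (h): 69 > 52 [met]
    (i): 58 > 52 [met]
  The complainant carries Stage III.1; the licensee now bears the burden.
Stage III.2 — burden on licensee; standard: any credible evidence (weight is at least 9).
    (j): 15 − 1 = 14 ≥ 9 [met]
    (k): 19 ≥ 9 [met]
  All elements met. The licensee retains the burden for Stage III.3.
Stage III.3 — burden on licensee; standard: a substantially-more-likely showing (weight exceeds 74).
    (l): 95 − 4 = 91 > 74 [met]
  Stage III.3 carried; the final stage is satisfied.
All stages carried — the licensee prevails on this issue.
Per-issue: Issue I → complainant; Issue II → complainant; Issue III → licensee. The complainant must prevail on a majority of issues; overall, the complainant prevails.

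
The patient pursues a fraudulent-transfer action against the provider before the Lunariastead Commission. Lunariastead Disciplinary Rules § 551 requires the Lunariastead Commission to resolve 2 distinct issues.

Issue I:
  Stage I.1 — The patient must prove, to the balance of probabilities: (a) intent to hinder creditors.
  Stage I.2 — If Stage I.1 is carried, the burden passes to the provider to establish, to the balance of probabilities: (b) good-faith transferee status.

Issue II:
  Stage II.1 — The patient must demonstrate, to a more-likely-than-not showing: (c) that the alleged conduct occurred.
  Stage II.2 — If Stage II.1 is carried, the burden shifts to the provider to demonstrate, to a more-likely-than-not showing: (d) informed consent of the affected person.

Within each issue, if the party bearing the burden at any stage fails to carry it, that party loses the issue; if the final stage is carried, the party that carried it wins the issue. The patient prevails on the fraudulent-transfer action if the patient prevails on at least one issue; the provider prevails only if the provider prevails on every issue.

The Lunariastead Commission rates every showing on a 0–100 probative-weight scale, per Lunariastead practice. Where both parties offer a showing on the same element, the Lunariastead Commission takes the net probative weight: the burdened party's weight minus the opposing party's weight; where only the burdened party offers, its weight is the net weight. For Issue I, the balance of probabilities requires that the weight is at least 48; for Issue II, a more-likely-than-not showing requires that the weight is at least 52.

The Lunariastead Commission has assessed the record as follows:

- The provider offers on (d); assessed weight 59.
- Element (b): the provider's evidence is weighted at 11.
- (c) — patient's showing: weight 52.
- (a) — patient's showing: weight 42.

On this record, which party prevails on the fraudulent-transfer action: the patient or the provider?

provider

— Issue I —
Stage I.1 (patient, the balance of probabilities, weight is at least 48): (a) 42 < 48 — fails.
  Stage I.1 not carried; the patient fails its burden.
The provider prevails on this issue.
— Issue II —
Stage II.1 — burden on patient; standard: a more-likely-than-not showing (weight is at least 52).
    (c): 52 ≥ 52 [met]
  Stage II.1 is satisfied; the onus moves to the provider.
Stage II.2 — burden on provider; standard: a more-likely-than-not showing (weight is at least 52).
    (d): 59 ≥ 52 [met]
  Stage II.2 carried; the final stage is satisfied.
With every stage satisfied, the provider prevails on this issue.
Per-issue: Issue I → provider; Issue II → provider. The patient must prevail on at least one issue; overall, the provider prevails.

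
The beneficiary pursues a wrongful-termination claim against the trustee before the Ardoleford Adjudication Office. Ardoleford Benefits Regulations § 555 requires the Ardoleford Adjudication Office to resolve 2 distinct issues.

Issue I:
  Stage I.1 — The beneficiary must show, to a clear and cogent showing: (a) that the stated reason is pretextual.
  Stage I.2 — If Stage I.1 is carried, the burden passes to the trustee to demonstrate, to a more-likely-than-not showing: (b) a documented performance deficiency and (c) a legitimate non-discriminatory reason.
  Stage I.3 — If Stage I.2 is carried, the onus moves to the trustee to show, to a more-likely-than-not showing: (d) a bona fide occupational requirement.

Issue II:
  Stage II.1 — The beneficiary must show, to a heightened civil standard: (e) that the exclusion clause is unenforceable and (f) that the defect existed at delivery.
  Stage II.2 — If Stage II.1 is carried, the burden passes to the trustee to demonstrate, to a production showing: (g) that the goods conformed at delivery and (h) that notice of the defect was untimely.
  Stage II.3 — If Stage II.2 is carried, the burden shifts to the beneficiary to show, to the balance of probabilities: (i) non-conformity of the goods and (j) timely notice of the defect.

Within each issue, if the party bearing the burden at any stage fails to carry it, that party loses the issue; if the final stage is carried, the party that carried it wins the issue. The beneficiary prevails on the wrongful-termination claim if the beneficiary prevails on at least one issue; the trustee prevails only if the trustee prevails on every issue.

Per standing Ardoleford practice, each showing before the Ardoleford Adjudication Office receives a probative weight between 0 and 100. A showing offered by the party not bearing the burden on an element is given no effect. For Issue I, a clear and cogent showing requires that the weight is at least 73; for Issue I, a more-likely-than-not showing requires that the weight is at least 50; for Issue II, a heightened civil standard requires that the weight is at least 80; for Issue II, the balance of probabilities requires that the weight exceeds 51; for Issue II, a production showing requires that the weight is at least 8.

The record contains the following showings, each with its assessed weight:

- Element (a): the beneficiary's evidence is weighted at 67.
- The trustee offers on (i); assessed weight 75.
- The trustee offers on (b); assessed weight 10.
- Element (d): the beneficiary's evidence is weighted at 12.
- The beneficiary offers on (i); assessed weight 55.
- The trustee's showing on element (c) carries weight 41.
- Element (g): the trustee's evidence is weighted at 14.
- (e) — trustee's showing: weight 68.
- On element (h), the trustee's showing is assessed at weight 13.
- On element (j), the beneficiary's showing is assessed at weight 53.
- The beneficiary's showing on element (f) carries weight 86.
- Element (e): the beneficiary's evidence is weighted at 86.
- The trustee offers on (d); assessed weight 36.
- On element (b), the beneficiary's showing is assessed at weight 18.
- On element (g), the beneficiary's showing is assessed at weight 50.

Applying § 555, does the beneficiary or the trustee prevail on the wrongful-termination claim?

— Issue I —
At Stage I.1 the beneficiary must meet a clear and cogent showing (weight is at least 73): on (a) the weight is 67, < 73, so (a) does not meet the standard.
  Stage I.1 not carried; the beneficiary fails its burden.
So the trustee prevails on this issue.
— Issue II —
Stage II.1 (beneficiary, a heightened civil standard, weight is at least 80): (e) 86 (trustee's 68 disregarded) ≥ 80 — meets; (f) 86 ≥ 80 — meets.
  Stage II.1 carried; the burden shifts to the trustee.
Stage II.2 (trustee, a production showing, weight is at least 8): (g) 14 (beneficiary's 50 disregarded) ≥ 8 — meets; (h) 13 ≥ 8 — meets.
  Stage II.2 is satisfied; the onus moves to the beneficiary.
Stage II.3 (beneficiary, the balance of probabilities, weight exceeds 51): (i) 55 (trustee's 75 disregarded) > 51 — meets; (j) 53 > 51 — meets.
  All elements met at the final stage.
Every stage carried; the beneficiary prevails on this issue.
Per-issue: Issue I → trustee; Issue II → beneficiary. The beneficiary must prevail on at least one issue; overall, the beneficiary prevails.

beneficiary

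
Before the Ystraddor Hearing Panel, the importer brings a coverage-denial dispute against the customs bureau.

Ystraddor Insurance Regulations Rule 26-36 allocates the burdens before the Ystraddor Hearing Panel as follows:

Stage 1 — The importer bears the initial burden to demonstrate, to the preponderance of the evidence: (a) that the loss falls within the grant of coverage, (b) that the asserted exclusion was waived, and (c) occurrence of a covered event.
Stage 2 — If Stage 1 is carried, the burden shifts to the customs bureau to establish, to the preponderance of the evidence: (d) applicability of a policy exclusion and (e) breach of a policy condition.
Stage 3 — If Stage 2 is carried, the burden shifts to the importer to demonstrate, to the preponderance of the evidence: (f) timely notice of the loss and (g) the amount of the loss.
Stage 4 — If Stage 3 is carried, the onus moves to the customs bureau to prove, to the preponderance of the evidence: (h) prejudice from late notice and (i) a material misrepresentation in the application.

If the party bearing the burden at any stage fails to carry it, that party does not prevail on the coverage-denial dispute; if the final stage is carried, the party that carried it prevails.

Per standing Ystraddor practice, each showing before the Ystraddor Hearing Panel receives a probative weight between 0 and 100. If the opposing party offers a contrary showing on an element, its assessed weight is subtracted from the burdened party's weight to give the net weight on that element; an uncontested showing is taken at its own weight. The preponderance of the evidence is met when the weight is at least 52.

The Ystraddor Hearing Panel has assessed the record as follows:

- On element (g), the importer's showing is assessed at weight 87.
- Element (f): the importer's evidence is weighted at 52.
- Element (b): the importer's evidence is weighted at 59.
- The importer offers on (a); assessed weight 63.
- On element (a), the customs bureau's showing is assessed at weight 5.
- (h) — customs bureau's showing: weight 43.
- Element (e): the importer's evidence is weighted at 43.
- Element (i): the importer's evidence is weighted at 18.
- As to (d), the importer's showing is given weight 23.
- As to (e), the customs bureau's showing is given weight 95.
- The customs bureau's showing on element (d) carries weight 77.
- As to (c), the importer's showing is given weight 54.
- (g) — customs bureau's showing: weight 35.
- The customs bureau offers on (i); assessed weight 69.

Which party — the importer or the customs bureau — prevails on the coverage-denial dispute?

importer

At Stage 1 the importer must meet the preponderance of the evidence (weight is at least 52): on (a) the weight is 63 less the opposing 5 gives net 58, ≥ 52, so (a) meets the standard; on (b) the weight is 59, which does reach 52, so (b) meets the standard; on (c) the weight is 54, which does reach 52, so (c) meets the standard.
  Stage 1 carried; the burden shifts to the customs bureau.
At Stage 2 the customs bureau must meet the preponderance of the evidence (weight is at least 52): on (d) the weight is 77 less the opposing 23 gives net 54, ≥ 52, so (d) meets the standard; on (e) the weight is 95 less the opposing 43 gives net 52, ≥ 52, so (e) meets the standard.
  All elements met. The burden passes to the importer.
At Stage 3 the importer must meet the preponderance of the evidence (weight is at least 52): on (f) the weight is 52, ≥ 52, so (f) meets the standard; on (g) the weight is 87 less the opposing 35 gives net 52, ≥ 52, so (g) meets the standard.
  Stage 3 is satisfied; the onus moves to the customs bureau.
At Stage 4 the customs bureau must meet the preponderance of the evidence (weight is at least 52): on (h) the weight is 43, which does not reach 52, so (h) does not meet the standard; on (i) the weight is 69 less the opposing 18 gives net 51, which does not reach 52, so (i) does not meet the standard.
  Stage 4 not carried; the customs bureau fails its burden.
The importer prevails.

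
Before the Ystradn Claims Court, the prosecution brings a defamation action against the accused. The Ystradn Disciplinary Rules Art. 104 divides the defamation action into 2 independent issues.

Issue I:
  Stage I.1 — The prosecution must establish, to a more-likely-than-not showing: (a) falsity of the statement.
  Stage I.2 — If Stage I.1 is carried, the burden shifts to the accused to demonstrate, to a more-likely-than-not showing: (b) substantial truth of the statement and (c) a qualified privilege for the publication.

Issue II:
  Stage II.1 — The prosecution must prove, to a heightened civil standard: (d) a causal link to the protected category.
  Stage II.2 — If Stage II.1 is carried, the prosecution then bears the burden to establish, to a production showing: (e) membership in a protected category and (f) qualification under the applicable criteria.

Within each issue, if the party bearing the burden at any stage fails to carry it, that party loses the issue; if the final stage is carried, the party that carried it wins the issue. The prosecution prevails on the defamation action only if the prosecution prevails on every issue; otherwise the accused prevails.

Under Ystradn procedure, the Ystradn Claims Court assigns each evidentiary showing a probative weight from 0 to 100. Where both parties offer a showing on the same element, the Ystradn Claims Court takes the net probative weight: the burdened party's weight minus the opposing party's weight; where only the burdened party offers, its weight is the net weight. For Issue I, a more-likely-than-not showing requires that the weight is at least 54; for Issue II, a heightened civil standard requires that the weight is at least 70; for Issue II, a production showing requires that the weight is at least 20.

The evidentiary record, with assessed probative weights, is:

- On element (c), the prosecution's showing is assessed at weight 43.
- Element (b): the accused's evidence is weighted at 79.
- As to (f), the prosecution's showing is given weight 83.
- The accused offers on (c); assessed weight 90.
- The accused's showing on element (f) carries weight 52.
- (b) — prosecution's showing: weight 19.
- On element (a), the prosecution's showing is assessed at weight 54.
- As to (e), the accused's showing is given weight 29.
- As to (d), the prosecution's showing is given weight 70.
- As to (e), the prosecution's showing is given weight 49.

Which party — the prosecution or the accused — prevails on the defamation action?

prosecution

— Issue I —
Stage I.1 (prosecution, a more-likely-than-not showing, weight is at least 54): (a) 54 ≥ 54 — meets.
  Stage I.1 carried; the burden shifts to the accused.
Stage I.2 (accused, a more-likely-than-not showing, weight is at least 54): (b) net 79−19=60 ≥ 54 — meets; (c) net 90−43=47 < 54 — fails.
  Not every element is met, so the accused fails to carry Stage I.2.
So the prosecution prevails on this issue.
— Issue II —
Stage II.1 (prosecution, a heightened civil standard, weight is at least 70): (d) 70 ≥ 70 — meets.
  Stage II.1 carried; the burden remains with the prosecution.
Stage II.2 (prosecution, a production showing, weight is at least 20): (e) net 49−29=20 ≥ 20 — meets; (f) net 83−52=31 ≥ 20 — meets.
  The prosecution carries the last stage.
Every stage carried; the prosecution prevails on this issue.
Per-issue: Issue I → prosecution; Issue II → prosecution. The prosecution must prevail on every issue; overall, the prosecution prevails.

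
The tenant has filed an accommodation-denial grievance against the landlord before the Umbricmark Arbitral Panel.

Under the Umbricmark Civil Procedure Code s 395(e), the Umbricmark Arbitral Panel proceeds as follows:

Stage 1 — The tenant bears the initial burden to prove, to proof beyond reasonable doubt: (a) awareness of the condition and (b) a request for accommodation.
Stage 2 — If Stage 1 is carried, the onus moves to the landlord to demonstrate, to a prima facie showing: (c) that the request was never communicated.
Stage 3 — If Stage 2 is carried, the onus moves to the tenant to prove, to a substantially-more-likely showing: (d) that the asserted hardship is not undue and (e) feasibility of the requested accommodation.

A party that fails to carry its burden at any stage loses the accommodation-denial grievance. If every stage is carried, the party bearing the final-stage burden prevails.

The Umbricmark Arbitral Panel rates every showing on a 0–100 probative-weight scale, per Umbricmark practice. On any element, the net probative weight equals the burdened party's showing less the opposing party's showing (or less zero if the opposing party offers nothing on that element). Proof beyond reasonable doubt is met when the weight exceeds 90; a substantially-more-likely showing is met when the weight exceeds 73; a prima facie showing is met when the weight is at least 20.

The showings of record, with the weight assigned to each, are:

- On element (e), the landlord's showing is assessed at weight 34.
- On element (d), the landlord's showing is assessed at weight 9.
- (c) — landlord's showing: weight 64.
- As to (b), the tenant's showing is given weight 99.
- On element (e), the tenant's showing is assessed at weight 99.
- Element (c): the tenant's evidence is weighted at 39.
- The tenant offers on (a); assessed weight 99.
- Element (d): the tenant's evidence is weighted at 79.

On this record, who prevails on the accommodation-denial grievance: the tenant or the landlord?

Stage 1 — burden on tenant; standard: proof beyond reasonable doubt (weight exceeds 90).
    (a): 99 > 90 [met]
    (b): 99 > 90 [met]
  All elements met. The burden passes to the landlord.
Stage 2 — burden on landlord; standard: a prima facie showing (weight is at least 20).
    (c): 64 − 39 = 25 ≥ 20 [met]
  Stage 2 carried; the burden shifts to the tenant.
Stage 3 — burden on tenant; standard: a substantially-more-likely showing (weight exceeds 73).
    (d): 79 − 9 = 70 ≤ 73 [not met]
    (e): 99 − 34 = 65 ≤ 73 [not met]
  Stage 3 not carried; the tenant fails its burden.
The analysis ends at Stage 3; the landlord prevails.

landlord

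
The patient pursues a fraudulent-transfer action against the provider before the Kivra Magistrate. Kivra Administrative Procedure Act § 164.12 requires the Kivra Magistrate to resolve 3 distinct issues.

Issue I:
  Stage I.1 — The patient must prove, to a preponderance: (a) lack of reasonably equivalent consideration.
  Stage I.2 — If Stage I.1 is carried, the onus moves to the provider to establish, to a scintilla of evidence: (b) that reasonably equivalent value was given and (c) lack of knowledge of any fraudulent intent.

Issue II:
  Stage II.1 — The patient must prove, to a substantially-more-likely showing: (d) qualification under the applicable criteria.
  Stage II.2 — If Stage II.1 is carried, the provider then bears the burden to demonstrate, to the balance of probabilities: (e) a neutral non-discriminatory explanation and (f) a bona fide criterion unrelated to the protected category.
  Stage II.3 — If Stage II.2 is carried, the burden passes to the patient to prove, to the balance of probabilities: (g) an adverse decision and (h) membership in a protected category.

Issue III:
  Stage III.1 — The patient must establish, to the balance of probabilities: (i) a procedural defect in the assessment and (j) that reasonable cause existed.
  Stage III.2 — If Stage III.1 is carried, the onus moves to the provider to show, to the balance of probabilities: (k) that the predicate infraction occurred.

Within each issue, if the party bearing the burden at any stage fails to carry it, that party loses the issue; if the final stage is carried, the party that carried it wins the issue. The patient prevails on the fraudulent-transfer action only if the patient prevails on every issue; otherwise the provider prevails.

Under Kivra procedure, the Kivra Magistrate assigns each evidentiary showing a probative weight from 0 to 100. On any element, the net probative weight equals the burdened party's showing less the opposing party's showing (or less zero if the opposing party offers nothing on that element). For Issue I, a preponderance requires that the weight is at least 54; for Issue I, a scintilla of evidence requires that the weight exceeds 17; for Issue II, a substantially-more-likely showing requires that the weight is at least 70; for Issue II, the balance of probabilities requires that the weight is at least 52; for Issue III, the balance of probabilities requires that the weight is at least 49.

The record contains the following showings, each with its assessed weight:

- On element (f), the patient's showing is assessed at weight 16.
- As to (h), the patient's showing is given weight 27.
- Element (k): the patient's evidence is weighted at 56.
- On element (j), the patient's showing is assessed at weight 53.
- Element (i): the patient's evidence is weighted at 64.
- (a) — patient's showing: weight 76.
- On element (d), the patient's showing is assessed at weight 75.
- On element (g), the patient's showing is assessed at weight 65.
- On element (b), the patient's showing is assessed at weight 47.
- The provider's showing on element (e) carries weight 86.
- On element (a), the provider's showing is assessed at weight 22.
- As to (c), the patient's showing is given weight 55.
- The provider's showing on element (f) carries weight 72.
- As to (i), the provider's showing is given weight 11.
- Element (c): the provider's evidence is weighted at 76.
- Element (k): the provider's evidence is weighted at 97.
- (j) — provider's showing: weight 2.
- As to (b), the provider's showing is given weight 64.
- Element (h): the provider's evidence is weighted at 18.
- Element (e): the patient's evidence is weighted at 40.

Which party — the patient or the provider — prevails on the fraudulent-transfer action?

— Issue I —
Stage I.1 — burden on patient; standard: a preponderance (weight is at least 54).
    (a): 76 − 22 = 54 ≥ 54 [met]
  The patient carries Stage I.1; the provider now bears the burden.
Stage I.2 — burden on provider; standard: a scintilla of evidence (weight exceeds 17).
    (b): 64 − 47 = 17 ≤ 17 [not met]
    (c): 76 − 55 = 21 > 17 [met]
  Not every element is met, so the provider fails to carry Stage I.2.
The patient prevails on this issue.
— Issue II —
At Stage II.1 the patient must meet a substantially-more-likely showing (weight is at least 70): on (d) the weight is 75, ≥ 70, so (d) meets the standard.
  All elements met. The burden passes to the provider.
At Stage II.2 the provider must meet the balance of probabilities (weight is at least 52): on (e) the weight is 86 less the opposing 40 gives net 46, which does not reach 52, so (e) does not meet the standard; on (f) the weight is 72 less the opposing 16 gives net 56, which does reach 52, so (f) meets the standard.
  The provider does not carry Stage II.2.
So the patient prevails on this issue.
— Issue III —
Stage III.1 (patient, the balance of probabilities, weight is at least 49): (i) net 64−11=53 ≥ 49 — meets; (j) net 53−2=51 ≥ 49 — meets.
  Stage III.1 is satisfied; the onus moves to the provider.
Stage III.2 (provider, the balance of probabilities, weight is at least 49): (k) net 97−56=41 < 49 — fails.
  Not every element is met, so the provider fails to carry Stage III.2.
The analysis ends at Stage III.2; the patient prevails on this issue.
Per-issue: Issue I → patient; Issue II → patient; Issue III → patient. The patient must prevail on every issue; overall, the patient prevails.

patient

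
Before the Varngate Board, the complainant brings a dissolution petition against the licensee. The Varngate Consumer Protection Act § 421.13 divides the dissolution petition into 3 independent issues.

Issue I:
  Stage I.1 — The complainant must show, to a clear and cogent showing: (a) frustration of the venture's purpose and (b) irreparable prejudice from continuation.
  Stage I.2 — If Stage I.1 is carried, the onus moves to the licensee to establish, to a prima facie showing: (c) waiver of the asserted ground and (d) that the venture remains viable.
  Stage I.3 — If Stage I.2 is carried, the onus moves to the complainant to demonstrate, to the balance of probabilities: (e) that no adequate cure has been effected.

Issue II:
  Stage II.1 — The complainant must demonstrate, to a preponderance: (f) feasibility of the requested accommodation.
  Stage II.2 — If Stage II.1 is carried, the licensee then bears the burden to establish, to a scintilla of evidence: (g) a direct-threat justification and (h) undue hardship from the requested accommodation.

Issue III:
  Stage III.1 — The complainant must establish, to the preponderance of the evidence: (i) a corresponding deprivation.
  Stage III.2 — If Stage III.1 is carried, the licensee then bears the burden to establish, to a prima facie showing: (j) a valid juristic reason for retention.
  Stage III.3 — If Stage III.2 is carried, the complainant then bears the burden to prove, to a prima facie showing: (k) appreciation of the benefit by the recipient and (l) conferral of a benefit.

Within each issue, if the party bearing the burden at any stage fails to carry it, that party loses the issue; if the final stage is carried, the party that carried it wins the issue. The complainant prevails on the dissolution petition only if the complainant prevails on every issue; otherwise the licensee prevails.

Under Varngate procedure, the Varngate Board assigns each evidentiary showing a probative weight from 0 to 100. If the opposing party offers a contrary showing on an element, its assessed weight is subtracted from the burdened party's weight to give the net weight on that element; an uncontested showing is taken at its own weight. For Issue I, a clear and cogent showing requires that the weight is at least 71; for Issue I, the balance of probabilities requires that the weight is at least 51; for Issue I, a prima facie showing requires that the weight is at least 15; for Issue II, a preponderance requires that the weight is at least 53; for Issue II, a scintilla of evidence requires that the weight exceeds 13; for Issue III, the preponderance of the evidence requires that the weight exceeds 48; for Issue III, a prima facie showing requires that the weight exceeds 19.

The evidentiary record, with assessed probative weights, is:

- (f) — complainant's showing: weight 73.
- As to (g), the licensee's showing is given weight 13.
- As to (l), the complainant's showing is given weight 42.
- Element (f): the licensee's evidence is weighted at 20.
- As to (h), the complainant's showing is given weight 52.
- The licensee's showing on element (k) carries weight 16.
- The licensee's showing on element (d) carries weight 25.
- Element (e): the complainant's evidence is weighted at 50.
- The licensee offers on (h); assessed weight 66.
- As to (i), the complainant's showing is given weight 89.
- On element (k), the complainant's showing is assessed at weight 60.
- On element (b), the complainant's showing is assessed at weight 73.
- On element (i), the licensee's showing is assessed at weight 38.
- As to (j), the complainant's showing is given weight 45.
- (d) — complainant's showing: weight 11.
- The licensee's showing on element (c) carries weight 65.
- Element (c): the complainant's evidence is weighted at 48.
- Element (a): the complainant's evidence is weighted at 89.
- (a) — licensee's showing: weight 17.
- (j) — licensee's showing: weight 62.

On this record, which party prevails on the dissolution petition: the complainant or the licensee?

— Issue I —
Stage I.1 (complainant, a clear and cogent showing, weight is at least 71): (a) net 89−17=72 ≥ 71 — meets; (b) 73 ≥ 71 — meets.
  Stage I.1 is satisfied; the onus moves to the licensee.
Stage I.2 (licensee, a prima facie showing, weight is at least 15): (c) net 65−48=17 ≥ 15 — meets; (d) net 25−11=14 < 15 — fails.
  The licensee does not carry Stage I.2.
So the complainant prevails on this issue.
— Issue II —
Stage II.1 (complainant, a preponderance, weight is at least 53): (f) net 73−20=53 ≥ 53 — meets.
  All elements met. The burden passes to the licensee.
Stage II.2 (licensee, a scintilla of evidence, weight exceeds 13): (g) 13 ≤ 13 — fails; (h) net 66−52=14 > 13 — meets.
  The licensee does not carry Stage II.2.
The complainant prevails on this issue.
— Issue III —
At Stage III.1 the complainant must meet the preponderance of the evidence (weight exceeds 48): on (i) the weight is 89 less the opposing 38 gives net 51, > 48, so (i) meets the standard.
  Stage III.1 is satisfied; the onus moves to the licensee.
At Stage III.2 the licensee must meet a prima facie showing (weight exceeds 19): on (j) the weight is 62 less the opposing 45 gives net 17, ≤ 19, so (j) does not meet the standard.
  Not every element is met, so the licensee fails to carry Stage III.2.
So the complainant prevails on this issue.
Per-issue: Issue I → complainant; Issue II → complainant; Issue III → complainant. The complainant must prevail on every issue; overall, the complainant prevails.

complainant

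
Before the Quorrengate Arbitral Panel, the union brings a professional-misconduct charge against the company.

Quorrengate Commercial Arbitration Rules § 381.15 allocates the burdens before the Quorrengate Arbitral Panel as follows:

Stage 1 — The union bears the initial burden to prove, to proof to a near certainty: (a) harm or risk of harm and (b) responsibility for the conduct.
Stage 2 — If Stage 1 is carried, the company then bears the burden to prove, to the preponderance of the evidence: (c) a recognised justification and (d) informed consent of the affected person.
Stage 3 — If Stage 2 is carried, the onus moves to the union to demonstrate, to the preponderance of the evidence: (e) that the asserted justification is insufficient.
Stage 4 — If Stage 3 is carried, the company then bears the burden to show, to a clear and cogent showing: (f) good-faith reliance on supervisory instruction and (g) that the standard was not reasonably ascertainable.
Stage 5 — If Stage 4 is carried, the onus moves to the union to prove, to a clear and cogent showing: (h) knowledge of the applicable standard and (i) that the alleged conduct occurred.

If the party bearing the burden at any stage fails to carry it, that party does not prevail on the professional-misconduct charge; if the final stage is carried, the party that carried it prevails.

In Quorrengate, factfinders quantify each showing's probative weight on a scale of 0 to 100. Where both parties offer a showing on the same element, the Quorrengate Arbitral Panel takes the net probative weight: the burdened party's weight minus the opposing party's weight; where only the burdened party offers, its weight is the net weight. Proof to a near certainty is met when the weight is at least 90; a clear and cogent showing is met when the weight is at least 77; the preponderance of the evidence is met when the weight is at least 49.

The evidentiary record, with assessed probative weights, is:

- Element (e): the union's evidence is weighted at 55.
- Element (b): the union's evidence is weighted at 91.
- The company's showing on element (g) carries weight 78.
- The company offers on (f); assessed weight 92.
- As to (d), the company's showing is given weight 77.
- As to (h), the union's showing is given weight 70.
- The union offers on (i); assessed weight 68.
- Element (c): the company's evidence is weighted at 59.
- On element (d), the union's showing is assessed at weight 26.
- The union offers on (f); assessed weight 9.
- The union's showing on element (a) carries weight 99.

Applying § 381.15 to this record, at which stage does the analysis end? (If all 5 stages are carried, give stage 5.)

At Stage 1 the union must meet proof to a near certainty (weight is at least 90): on (a) the weight is 99, which does reach 90, so (a) meets the standard; on (b) the weight is 91, which does reach 90, so (b) meets the standard.
  All elements met. The burden passes to the company.
At Stage 2 the company must meet the preponderance of the evidence (weight is at least 49): on (c) the weight is 59, ≥ 49, so (c) meets the standard; on (d) the weight is 77 less the opposing 26 gives net 51, which does reach 49, so (d) meets the standard.
  Stage 2 carried; the burden shifts to the union.
At Stage 3 the union must meet the preponderance of the evidence (weight is at least 49): on (e) the weight is 55, ≥ 49, so (e) meets the standard.
  All elements met. The burden passes to the company.
At Stage 4 the company must meet a clear and cogent showing (weight is at least 77): on (f) the weight is 92 less the opposing 9 gives net 83, which does reach 77, so (f) meets the standard; on (g) the weight is 78, which does reach 77, so (g) meets the standard.
  Stage 4 carried; the burden shifts to the union.
At Stage 5 the union must meet a clear and cogent showing (weight is at least 77): on (h) the weight is 70, < 77, so (h) does not meet the standard; on (i) the weight is 68, which does not reach 77, so (i) does not meet the standard.
  The union does not carry Stage 5.
The company prevails.

stage 5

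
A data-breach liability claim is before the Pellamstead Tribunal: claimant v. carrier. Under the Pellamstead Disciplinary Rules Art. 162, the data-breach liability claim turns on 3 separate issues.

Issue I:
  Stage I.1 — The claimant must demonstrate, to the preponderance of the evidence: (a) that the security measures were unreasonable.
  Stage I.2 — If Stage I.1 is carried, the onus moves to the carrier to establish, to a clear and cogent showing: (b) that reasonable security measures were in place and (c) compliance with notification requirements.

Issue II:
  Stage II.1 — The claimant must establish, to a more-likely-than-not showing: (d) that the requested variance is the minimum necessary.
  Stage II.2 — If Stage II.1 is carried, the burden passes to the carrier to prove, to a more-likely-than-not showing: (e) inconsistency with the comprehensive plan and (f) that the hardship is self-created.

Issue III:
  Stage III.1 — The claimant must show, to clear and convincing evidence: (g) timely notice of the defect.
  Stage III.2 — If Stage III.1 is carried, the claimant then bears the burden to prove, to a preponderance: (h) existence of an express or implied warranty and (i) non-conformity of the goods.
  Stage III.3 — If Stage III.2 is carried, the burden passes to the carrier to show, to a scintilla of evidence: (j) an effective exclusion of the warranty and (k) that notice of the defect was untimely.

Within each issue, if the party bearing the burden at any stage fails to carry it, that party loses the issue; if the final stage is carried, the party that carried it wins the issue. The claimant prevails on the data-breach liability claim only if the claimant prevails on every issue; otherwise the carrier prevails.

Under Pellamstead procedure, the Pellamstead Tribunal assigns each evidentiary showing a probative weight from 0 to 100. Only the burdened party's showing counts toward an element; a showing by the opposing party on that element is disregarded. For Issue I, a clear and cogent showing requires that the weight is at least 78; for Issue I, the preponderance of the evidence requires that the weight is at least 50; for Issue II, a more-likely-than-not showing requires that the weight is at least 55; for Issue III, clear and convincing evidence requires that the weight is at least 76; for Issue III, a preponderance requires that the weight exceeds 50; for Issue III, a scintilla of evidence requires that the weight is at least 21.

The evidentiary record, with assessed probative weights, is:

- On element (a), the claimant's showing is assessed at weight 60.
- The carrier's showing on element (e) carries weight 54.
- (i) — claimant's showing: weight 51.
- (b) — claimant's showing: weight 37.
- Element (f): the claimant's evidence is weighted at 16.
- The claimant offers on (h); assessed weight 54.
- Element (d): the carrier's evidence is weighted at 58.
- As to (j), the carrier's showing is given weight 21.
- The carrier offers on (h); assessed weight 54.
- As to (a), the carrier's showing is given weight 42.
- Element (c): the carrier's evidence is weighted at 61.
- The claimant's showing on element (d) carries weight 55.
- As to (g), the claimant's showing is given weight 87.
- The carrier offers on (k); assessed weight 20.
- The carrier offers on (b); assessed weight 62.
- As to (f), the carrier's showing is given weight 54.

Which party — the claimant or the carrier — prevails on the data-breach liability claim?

— Issue I —
Stage I.1 — burden on claimant; standard: the preponderance of the evidence (weight is at least 50).
    (a): 60 (carrier's 42 disregarded) ≥ 50 [met]
  The claimant carries Stage I.1; the carrier now bears the burden.
Stage I.2 — burden on carrier; standard: a clear and cogent showing (weight is at least 78).
    (b): 62 (claimant's 37 disregarded) < 78 [not met]
    (c): 61 < 78 [not met]
  The carrier does not carry Stage I.2.
The analysis ends at Stage I.2; the claimant prevails on this issue.
— Issue II —
At Stage II.1 the claimant must meet a more-likely-than-not showing (weight is at least 55): on (d) the weight is 55 (the carrier's 58 is given no effect), which does reach 55, so (d) meets the standard.
  Stage II.1 is satisfied; the onus moves to the carrier.
At Stage II.2 the carrier must meet a more-likely-than-not showing (weight is at least 55): on (e) the weight is 54, < 55, so (e) does not meet the standard; on (f) the weight is 54 (the claimant's 16 is given no effect), which does not reach 55, so (f) does not meet the standard.
  Not every element is met, so the carrier fails to carry Stage II.2.
So the claimant prevails on this issue.
— Issue III —
At Stage III.1 the claimant must meet clear and convincing evidence (weight is at least 76): on (g) the weight is 87, ≥ 76, so (g) meets the standard.
  Stage III.1 carried; the burden remains with the claimant.
At Stage III.2 the claimant must meet a preponderance (weight exceeds 50): on (h) the weight is 54 (the carrier's 54 is given no effect), > 50, so (h) meets the standard; on (i) the weight is 51, > 50, so (i) meets the standard.
  All elements met. The burden passes to the carrier.
At Stage III.3 the carrier must meet a scintilla of evidence (weight is at least 21): on (j) the weight is 21, which does reach 21, so (j) meets the standard; on (k) the weight is 20, which does not reach 21, so (k) does not meet the standard.
  Not every element is met, so the carrier fails to carry Stage III.3.
The analysis ends at Stage III.3; the claimant prevails on this issue.
Per-issue: Issue I → claimant; Issue II → claimant; Issue III → claimant. The claimant must prevail on every issue; overall, the claimant prevails.

claimant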